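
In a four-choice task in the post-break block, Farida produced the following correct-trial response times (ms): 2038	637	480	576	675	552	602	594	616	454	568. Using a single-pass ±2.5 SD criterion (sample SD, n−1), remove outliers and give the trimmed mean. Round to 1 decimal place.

575.4 ms

n = 11, ΣRT = 7792, M = 708.364
Σ(x−M)² = 1985584.55; s = √(1985584.55/10) = 445.599
Cutoffs: 708.364 ± 2.5·445.599 → [-405.6, 1822.4]
Outside: 2038 → excluded.
Retained (n=10): Σ = 5754, mean = 5754/10 = 575.400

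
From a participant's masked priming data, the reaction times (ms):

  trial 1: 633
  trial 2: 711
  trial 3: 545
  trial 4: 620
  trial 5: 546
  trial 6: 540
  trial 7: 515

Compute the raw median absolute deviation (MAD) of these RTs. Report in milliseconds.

31 ms

Sorted: 515, 540, 545, 546, 620, 633, 711 → median = 546
|x − 546|: 87, 165, 1, 74, 0, 6, 31
Sorted deviations: 0, 1, 6, 31, 74, 87, 165 → MAD = 31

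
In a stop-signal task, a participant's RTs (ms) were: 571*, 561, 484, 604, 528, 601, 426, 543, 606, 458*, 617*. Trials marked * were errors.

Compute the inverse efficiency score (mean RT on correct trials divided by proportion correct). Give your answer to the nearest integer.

748 ms

Correct trials (n=8): 561, 484, 604, 528, 601, 426, 543, 606
Mean correct RT = 4353/8 = 544.1250 ms
Proportion correct = 8/11
IES = 544.1250 / (8/11) = 748.172 ms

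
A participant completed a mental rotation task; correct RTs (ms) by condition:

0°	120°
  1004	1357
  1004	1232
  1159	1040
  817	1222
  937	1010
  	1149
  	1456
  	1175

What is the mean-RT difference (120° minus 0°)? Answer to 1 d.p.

220.9 ms

M(0°) = 4921/5 = 984.200
M(120°) = 9641/8 = 1205.125
Difference = 1205.125 − 984.200 = 220.925 ms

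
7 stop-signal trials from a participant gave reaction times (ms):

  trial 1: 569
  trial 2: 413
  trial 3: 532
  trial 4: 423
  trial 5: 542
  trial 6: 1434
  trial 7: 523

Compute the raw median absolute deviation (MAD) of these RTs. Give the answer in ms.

Sorted: 413, 423, 523, 532, 542, 569, 1434 → median = 532
|x − 532|: 37, 119, 0, 109, 10, 902, 9
Sorted deviations: 0, 9, 10, 37, 109, 119, 902 → MAD = 37

37 ms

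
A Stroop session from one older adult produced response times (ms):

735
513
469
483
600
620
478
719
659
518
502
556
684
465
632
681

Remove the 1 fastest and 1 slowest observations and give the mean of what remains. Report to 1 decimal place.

579.6 ms

Sorted: 465, 469, 478, 483, 502, 513, 518, 556, 600, 620, 632, 659, 681, 684, 719, 735
Drop lowest 1 (465) and highest 1 (735)
Remaining (n=14): Σ = 8114, mean = 8114/14 = 579.571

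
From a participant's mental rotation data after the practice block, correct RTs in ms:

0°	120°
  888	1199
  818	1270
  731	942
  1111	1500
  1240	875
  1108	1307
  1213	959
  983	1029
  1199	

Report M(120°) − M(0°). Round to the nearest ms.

103 ms

M(0°) = 9291/9 = 1032.333
M(120°) = 9081/8 = 1135.125
Difference = 1135.125 − 1032.333 = 102.792 ms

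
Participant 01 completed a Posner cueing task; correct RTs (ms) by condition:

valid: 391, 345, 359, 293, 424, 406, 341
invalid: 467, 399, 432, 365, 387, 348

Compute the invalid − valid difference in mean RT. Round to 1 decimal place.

M(valid) = 2559/7 = 365.571
M(invalid) = 2398/6 = 399.667
Difference = 399.667 − 365.571 = 34.095 ms

34.1 ms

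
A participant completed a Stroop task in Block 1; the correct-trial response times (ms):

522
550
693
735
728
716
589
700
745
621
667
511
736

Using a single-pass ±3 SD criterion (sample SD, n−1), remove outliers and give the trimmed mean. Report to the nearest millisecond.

655 ms

n = 13, ΣRT = 8513, M = 654.846
Σ(x−M)² = 88685.69; s = √(88685.69/12) = 85.968
Cutoffs: 654.846 ± 3·85.968 → [396.9, 912.7]
No RTs fall outside the cutoffs; all 13 retained. Mean = 8513/13 = 654.846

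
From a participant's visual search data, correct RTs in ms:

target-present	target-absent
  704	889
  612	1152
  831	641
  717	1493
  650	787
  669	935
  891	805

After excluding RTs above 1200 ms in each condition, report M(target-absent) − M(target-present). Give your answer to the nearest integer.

target-absent: exclude 1493
M(target-present) = 5074/7 = 724.857
M(target-absent) = 5209/6 = 868.167
Difference = 868.167 − 724.857 = 143.310 ms

143 ms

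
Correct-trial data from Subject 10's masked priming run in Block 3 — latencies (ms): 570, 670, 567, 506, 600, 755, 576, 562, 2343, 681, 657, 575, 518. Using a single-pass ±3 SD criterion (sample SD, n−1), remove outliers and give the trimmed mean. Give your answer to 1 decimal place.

n = 13, ΣRT = 9580, M = 736.923
Σ(x−M)² = 2853254.92; s = √(2853254.92/12) = 487.618
Cutoffs: 736.923 ± 3·487.618 → [-725.9, 2199.8]
Outside: 2343 → excluded.
Retained (n=12): Σ = 7237, mean = 7237/12 = 603.083

603.1 ms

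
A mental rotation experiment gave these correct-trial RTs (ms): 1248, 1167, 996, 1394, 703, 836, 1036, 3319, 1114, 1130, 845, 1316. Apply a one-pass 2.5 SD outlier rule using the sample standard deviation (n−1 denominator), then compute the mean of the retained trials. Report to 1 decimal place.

n = 12, ΣRT = 15104, M = 1258.667
Σ(x−M)² = 5089682.67; s = √(5089682.67/11) = 680.219
Cutoffs: 1258.667 ± 2.5·680.219 → [-441.9, 2959.2]
Outside: 3319 → excluded.
Retained (n=11): Σ = 11785, mean = 11785/11 = 1071.364

1071.4 ms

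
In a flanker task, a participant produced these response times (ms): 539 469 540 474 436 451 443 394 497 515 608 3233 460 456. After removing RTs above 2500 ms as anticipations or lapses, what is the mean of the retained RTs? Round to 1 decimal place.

483.2 ms

Excluded: 3233
Retained (n=13): Σ = 6282
Mean = 6282/13 = 483.2308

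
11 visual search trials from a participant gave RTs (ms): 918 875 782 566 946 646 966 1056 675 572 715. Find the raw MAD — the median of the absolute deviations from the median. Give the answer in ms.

136 ms

Sorted: 566, 572, 646, 675, 715, 782, 875, 918, 946, 966, 1056 → median = 782
|x − 782|: 136, 93, 0, 216, 164, 136, 184, 274, 107, 210, 67
Sorted deviations: 0, 67, 93, 107, 136, 136, 164, 184, 210, 216, 274 → MAD = 136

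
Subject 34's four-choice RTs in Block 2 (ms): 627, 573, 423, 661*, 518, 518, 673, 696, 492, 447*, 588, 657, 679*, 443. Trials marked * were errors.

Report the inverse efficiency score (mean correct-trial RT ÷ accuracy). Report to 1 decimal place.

718.3 ms

Correct trials (n=11): 627, 573, 423, 518, 518, 673, 696, 492, 588, 657, 443
Mean correct RT = 6208/11 = 564.3636 ms
Proportion correct = 11/14
IES = 564.3636 / (11/14) = 718.281 ms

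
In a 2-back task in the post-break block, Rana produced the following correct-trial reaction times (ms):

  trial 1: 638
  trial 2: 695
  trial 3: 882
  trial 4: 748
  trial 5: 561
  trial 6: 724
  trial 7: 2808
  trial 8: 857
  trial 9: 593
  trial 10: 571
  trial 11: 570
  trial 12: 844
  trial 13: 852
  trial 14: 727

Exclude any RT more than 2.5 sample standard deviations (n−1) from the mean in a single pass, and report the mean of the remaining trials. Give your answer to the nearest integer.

712 ms

n = 14, ΣRT = 12070, M = 862.143
Σ(x−M)² = 4249001.71; s = √(4249001.71/13) = 571.705
Cutoffs: 862.143 ± 2.5·571.705 → [-567.1, 2291.4]
Outside: 2808 → excluded.
Retained (n=13): Σ = 9262, mean = 9262/13 = 712.462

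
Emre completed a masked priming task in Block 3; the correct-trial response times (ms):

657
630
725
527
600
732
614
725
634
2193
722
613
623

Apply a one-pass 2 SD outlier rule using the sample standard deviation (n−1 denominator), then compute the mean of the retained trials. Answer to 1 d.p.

650.2 ms

n = 13, ΣRT = 9995, M = 768.846
Σ(x−M)² = 2242117.69; s = √(2242117.69/12) = 432.254
Cutoffs: 768.846 ± 2·432.254 → [-95.7, 1633.4]
Outside: 2193 → excluded.
Retained (n=12): Σ = 7802, mean = 7802/12 = 650.167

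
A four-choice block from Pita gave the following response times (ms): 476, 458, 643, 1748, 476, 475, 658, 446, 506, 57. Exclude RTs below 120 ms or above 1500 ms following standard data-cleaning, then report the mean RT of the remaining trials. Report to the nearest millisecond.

Excluded: 57, 1748
Retained (n=8): Σ = 4138
Mean = 4138/8 = 517.2500

517 ms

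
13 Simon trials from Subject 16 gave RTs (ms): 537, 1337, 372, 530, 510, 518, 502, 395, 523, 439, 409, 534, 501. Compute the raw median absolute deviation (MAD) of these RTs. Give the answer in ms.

Sorted: 372, 395, 409, 439, 501, 502, 510, 518, 523, 530, 534, 537, 1337 → median = 510
|x − 510|: 27, 827, 138, 20, 0, 8, 8, 115, 13, 71, 101, 24, 9
Sorted deviations: 0, 8, 8, 9, 13, 20, 24, 27, 71, 101, 115, 138, 827 → MAD = 24

24 ms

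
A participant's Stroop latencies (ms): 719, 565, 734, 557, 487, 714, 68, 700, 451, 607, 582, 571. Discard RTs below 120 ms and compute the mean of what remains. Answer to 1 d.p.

Excluded: 68
Retained (n=11): Σ = 6687
Mean = 6687/11 = 607.9091

607.9 ms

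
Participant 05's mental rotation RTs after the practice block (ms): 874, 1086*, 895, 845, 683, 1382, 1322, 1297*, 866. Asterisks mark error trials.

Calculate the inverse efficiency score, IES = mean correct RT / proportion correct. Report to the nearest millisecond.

Correct trials (n=7): 874, 895, 845, 683, 1382, 1322, 866
Mean correct RT = 6867/7 = 981.0000 ms
Proportion correct = 7/9
IES = 981.0000 / (7/9) = 1261.286 ms

1261 ms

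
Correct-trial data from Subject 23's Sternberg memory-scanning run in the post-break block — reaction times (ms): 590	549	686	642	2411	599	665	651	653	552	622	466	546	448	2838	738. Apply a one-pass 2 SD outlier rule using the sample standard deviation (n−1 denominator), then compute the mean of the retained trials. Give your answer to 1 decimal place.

600.5 ms

n = 16, ΣRT = 13656, M = 853.500
Σ(x−M)² = 7347474.00; s = √(7347474.00/15) = 699.880
Cutoffs: 853.500 ± 2·699.880 → [-546.3, 2253.3]
Outside: 2411, 2838 → excluded.
Retained (n=14): Σ = 8407, mean = 8407/14 = 600.500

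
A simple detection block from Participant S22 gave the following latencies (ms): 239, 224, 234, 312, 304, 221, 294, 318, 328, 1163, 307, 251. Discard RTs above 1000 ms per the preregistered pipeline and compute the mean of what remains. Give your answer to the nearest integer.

276 ms

Excluded: 1163
Retained (n=11): Σ = 3032
Mean = 3032/11 = 275.6364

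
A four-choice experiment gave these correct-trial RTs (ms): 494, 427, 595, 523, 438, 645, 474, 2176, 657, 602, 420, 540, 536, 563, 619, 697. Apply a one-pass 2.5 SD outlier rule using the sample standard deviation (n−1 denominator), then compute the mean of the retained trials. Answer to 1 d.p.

548.7 ms

n = 16, ΣRT = 10406, M = 650.375
Σ(x−M)² = 2588925.75; s = √(2588925.75/15) = 415.446
Cutoffs: 650.375 ± 2.5·415.446 → [-388.2, 1689.0]
Outside: 2176 → excluded.
Retained (n=15): Σ = 8230, mean = 8230/15 = 548.667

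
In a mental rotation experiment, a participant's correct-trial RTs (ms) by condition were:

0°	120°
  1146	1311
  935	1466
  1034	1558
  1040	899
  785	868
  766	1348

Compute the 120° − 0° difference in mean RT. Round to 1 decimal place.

M(0°) = 5706/6 = 951.000
M(120°) = 7450/6 = 1241.667
Difference = 1241.667 − 951.000 = 290.667 ms

290.7 ms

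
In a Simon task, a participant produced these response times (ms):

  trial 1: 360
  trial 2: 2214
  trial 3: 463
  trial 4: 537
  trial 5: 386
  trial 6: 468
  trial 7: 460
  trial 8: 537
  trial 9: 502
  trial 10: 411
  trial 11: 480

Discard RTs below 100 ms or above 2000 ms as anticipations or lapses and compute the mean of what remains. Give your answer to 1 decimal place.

460.4 ms

Excluded: 2214
Retained (n=10): Σ = 4604
Mean = 4604/10 = 460.4000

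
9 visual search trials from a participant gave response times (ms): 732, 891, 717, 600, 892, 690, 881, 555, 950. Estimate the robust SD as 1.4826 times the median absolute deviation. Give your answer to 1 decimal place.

Sorted: 555, 600, 690, 717, 732, 881, 891, 892, 950 → median = 732
|x − 732| sorted: 0, 15, 42, 132, 149, 159, 160, 177, 218 → MAD = 149
Robust SD ≈ 1.4826 × 149 = 220.907

220.9 ms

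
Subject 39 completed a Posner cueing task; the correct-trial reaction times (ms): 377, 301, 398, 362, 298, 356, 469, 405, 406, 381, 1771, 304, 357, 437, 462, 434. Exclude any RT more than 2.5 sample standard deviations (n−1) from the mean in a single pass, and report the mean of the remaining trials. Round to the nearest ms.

383 ms

n = 16, ΣRT = 7518, M = 469.875
Σ(x−M)² = 1848255.75; s = √(1848255.75/15) = 351.023
Cutoffs: 469.875 ± 2.5·351.023 → [-407.7, 1347.4]
Outside: 1771 → excluded.
Retained (n=15): Σ = 5747, mean = 5747/15 = 383.133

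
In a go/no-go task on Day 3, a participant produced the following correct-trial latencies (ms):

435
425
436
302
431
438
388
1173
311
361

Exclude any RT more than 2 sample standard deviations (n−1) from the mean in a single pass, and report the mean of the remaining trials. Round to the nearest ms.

n = 10, ΣRT = 4700, M = 470.000
Σ(x−M)² = 573270.00; s = √(573270.00/9) = 252.382
Cutoffs: 470.000 ± 2·252.382 → [-34.8, 974.8]
Outside: 1173 → excluded.
Retained (n=9): Σ = 3527, mean = 3527/9 = 391.889

392 ms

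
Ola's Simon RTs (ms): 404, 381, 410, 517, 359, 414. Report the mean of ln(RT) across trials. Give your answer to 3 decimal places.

6.020

ln(RT): 6.0014, 5.9428, 6.0162, 6.2480, 5.8833, 6.0259
Σ ln(RT) = 36.1176
Mean = 36.1176/6 = 6.01960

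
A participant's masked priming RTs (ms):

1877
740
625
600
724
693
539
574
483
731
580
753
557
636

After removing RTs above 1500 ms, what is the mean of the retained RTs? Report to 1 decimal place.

633.5 ms

Excluded: 1877
Retained (n=13): Σ = 8235
Mean = 8235/13 = 633.4615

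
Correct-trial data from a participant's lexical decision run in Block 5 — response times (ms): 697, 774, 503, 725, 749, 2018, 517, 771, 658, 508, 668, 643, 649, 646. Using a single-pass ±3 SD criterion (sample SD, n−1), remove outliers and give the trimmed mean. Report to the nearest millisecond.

654 ms

n = 14, ΣRT = 10526, M = 751.857
Σ(x−M)² = 1833743.71; s = √(1833743.71/13) = 375.576
Cutoffs: 751.857 ± 3·375.576 → [-374.9, 1878.6]
Outside: 2018 → excluded.
Retained (n=13): Σ = 8508, mean = 8508/13 = 654.462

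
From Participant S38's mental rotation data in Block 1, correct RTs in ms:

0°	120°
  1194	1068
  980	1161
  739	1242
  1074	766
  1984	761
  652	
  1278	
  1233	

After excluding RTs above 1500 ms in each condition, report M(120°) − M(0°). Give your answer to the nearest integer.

0°: exclude 1984
M(0°) = 7150/7 = 1021.429
M(120°) = 4998/5 = 999.600
Difference = 999.600 − 1021.429 = -21.829 ms

-22 ms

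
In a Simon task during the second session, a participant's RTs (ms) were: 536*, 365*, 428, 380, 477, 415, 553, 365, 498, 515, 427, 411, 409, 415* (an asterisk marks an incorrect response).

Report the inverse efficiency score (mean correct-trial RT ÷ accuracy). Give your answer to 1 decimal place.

564.4 ms

Correct trials (n=11): 428, 380, 477, 415, 553, 365, 498, 515, 427, 411, 409
Mean correct RT = 4878/11 = 443.4545 ms
Proportion correct = 11/14
IES = 443.4545 / (11/14) = 564.397 ms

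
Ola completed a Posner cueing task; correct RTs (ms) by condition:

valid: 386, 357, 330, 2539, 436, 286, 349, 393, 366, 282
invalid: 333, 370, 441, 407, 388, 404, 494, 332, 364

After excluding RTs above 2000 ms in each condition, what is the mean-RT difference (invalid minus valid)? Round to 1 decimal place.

valid: exclude 2539
M(valid) = 3185/9 = 353.889
M(invalid) = 3533/9 = 392.556
Difference = 392.556 − 353.889 = 38.667 ms

38.7 ms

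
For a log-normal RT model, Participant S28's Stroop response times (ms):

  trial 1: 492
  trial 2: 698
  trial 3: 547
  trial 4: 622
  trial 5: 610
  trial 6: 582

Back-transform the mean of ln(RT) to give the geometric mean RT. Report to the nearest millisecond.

ln(RT): 6.1985, 6.5482, 6.3044, 6.4329, 6.4135, 6.3665
Mean ln(RT) = 38.2640/6 = 6.37734
Geometric mean = exp(6.37734) = 588.36 ms

588 ms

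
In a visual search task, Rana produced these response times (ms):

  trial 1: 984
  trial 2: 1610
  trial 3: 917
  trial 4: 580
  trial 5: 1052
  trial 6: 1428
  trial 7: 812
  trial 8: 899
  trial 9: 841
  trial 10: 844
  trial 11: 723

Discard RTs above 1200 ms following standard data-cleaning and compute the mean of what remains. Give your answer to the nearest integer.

Excluded: 1428, 1610
Retained (n=9): Σ = 7652
Mean = 7652/9 = 850.2222

850 ms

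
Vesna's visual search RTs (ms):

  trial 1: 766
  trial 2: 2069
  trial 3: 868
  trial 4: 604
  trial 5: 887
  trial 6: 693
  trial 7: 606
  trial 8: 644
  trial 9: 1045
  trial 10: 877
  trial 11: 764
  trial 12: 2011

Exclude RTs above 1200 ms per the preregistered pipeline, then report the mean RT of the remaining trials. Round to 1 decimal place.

775.4 ms

Excluded: 2011, 2069
Retained (n=10): Σ = 7754
Mean = 7754/10 = 775.4000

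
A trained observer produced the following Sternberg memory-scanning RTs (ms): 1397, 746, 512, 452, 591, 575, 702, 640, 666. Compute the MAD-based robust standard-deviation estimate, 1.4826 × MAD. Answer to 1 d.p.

96.4 ms

Sorted: 452, 512, 575, 591, 640, 666, 702, 746, 1397 → median = 640
|x − 640| sorted: 0, 26, 49, 62, 65, 106, 128, 188, 757 → MAD = 65
Robust SD ≈ 1.4826 × 65 = 96.369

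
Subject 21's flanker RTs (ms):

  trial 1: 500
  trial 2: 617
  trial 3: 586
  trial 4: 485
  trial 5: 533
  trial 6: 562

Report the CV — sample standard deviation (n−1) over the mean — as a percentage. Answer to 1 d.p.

n = 6, Σ = 3283, M = 547.1667
Σ(x−M)² = 12894.833; s = √(12894.833/5) = 50.7835
CV = 50.7835 / 547.1667 = 0.09281 = 9.281%

9.3%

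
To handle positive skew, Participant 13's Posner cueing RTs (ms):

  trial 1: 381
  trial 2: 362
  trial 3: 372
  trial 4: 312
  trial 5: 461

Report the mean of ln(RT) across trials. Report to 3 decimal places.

5.926

ln(RT): 5.9428, 5.8916, 5.9189, 5.7430, 6.1334
Σ ln(RT) = 29.6297
Mean = 29.6297/5 = 5.92595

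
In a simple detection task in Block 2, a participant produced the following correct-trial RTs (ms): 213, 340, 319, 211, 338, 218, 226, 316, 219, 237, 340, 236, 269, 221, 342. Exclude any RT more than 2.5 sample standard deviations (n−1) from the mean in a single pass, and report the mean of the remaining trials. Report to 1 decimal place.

n = 15, ΣRT = 4045, M = 269.667
Σ(x−M)² = 42741.33; s = √(42741.33/14) = 55.254
Cutoffs: 269.667 ± 2.5·55.254 → [131.5, 407.8]
No RTs fall outside the cutoffs; all 15 retained. Mean = 4045/15 = 269.667

269.7 ms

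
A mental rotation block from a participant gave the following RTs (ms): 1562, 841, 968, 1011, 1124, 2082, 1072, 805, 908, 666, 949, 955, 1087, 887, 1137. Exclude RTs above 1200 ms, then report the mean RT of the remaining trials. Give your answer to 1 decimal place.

954.6 ms

Excluded: 1562, 2082
Retained (n=13): Σ = 12410
Mean = 12410/13 = 954.6154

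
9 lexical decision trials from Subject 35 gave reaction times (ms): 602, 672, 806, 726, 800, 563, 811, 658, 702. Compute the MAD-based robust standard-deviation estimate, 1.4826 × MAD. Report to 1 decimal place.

145.3 ms

Sorted: 563, 602, 658, 672, 702, 726, 800, 806, 811 → median = 702
|x − 702| sorted: 0, 24, 30, 44, 98, 100, 104, 109, 139 → MAD = 98
Robust SD ≈ 1.4826 × 98 = 145.295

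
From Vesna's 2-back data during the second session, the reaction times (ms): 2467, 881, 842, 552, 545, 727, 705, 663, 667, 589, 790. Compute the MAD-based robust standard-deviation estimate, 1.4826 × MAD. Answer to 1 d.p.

Sorted: 545, 552, 589, 663, 667, 705, 727, 790, 842, 881, 2467 → median = 705
|x − 705| sorted: 0, 22, 38, 42, 85, 116, 137, 153, 160, 176, 1762 → MAD = 116
Robust SD ≈ 1.4826 × 116 = 171.982

172.0 ms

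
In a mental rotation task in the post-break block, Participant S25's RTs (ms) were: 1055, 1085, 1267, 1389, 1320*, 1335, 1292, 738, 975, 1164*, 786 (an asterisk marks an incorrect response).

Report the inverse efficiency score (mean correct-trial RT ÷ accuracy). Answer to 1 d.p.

1347.4 ms

Correct trials (n=9): 1055, 1085, 1267, 1389, 1335, 1292, 738, 975, 786
Mean correct RT = 9922/9 = 1102.4444 ms
Proportion correct = 9/11
IES = 1102.4444 / (9/11) = 1347.432 ms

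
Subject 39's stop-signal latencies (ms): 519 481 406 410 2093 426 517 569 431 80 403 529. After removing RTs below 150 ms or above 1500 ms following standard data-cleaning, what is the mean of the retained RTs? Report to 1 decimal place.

469.1 ms

Excluded: 80, 2093
Retained (n=10): Σ = 4691
Mean = 4691/10 = 469.1000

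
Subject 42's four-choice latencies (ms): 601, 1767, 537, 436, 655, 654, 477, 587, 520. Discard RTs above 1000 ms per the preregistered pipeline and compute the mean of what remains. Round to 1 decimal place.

558.4 ms

Excluded: 1767
Retained (n=8): Σ = 4467
Mean = 4467/8 = 558.3750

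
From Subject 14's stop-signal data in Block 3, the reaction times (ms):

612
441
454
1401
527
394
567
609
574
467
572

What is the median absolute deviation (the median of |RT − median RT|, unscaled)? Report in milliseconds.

Sorted: 394, 441, 454, 467, 527, 567, 572, 574, 609, 612, 1401 → median = 567
|x − 567|: 45, 126, 113, 834, 40, 173, 0, 42, 7, 100, 5
Sorted deviations: 0, 5, 7, 40, 42, 45, 100, 113, 126, 173, 834 → MAD = 45

45 ms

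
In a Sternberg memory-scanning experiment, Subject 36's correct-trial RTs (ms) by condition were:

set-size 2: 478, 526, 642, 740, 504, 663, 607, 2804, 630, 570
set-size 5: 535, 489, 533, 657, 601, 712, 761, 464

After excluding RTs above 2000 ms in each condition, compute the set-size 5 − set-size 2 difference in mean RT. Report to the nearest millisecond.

-2 ms

set-size 2: exclude 2804
M(set-size 2) = 5360/9 = 595.556
M(set-size 5) = 4752/8 = 594.000
Difference = 594.000 − 595.556 = -1.556 ms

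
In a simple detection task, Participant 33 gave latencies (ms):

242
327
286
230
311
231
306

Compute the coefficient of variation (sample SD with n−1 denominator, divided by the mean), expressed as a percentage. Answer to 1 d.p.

n = 7, Σ = 1933, M = 276.1429
Σ(x−M)² = 10122.857; s = √(10122.857/6) = 41.0748
CV = 41.0748 / 276.1429 = 0.14874 = 14.874%

14.9%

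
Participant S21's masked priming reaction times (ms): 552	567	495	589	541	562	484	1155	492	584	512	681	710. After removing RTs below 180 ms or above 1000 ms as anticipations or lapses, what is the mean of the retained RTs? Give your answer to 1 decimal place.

564.1 ms

Excluded: 1155
Retained (n=12): Σ = 6769
Mean = 6769/12 = 564.0833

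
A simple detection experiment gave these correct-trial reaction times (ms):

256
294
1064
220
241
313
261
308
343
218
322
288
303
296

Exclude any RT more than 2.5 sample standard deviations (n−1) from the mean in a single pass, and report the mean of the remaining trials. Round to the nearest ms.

n = 14, ΣRT = 4727, M = 337.643
Σ(x−M)² = 586691.21; s = √(586691.21/13) = 212.438
Cutoffs: 337.643 ± 2.5·212.438 → [-193.5, 868.7]
Outside: 1064 → excluded.
Retained (n=13): Σ = 3663, mean = 3663/13 = 281.769

282 ms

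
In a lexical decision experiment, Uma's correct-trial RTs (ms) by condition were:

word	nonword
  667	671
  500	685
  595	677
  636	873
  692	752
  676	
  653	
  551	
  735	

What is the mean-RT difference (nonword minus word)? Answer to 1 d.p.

97.7 ms

M(word) = 5705/9 = 633.889
M(nonword) = 3658/5 = 731.600
Difference = 731.600 − 633.889 = 97.711 ms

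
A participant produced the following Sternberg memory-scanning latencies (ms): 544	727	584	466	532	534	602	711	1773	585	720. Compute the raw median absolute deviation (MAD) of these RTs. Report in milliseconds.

53 ms

Sorted: 466, 532, 534, 544, 584, 585, 602, 711, 720, 727, 1773 → median = 585
|x − 585|: 41, 142, 1, 119, 53, 51, 17, 126, 1188, 0, 135
Sorted deviations: 0, 1, 17, 41, 51, 53, 119, 126, 135, 142, 1188 → MAD = 53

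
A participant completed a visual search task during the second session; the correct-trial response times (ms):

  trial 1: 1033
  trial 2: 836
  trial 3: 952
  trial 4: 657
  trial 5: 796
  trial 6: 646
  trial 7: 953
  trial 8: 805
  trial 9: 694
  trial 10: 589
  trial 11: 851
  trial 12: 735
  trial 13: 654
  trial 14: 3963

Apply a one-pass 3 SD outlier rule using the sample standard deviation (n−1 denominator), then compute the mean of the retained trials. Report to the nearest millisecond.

n = 14, ΣRT = 14164, M = 1011.714
Σ(x−M)² = 9607250.86; s = √(9607250.86/13) = 859.662
Cutoffs: 1011.714 ± 3·859.662 → [-1567.3, 3590.7]
Outside: 3963 → excluded.
Retained (n=13): Σ = 10201, mean = 10201/13 = 784.692

785 ms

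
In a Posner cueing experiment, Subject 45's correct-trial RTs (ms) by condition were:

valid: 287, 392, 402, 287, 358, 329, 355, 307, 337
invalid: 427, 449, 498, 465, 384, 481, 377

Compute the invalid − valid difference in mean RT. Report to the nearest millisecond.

101 ms

M(valid) = 3054/9 = 339.333
M(invalid) = 3081/7 = 440.143
Difference = 440.143 − 339.333 = 100.810 ms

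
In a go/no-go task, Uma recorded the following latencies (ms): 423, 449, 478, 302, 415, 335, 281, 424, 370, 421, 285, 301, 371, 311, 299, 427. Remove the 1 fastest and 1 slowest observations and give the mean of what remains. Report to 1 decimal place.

Sorted: 281, 285, 299, 301, 302, 311, 335, 370, 371, 415, 421, 423, 424, 427, 449, 478
Drop lowest 1 (281) and highest 1 (478)
Remaining (n=14): Σ = 5133, mean = 5133/14 = 366.643

366.6 ms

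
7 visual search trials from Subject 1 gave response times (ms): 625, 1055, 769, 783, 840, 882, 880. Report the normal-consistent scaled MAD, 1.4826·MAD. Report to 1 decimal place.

84.5 ms

Sorted: 625, 769, 783, 840, 880, 882, 1055 → median = 840
|x − 840| sorted: 0, 40, 42, 57, 71, 215, 215 → MAD = 57
Robust SD ≈ 1.4826 × 57 = 84.508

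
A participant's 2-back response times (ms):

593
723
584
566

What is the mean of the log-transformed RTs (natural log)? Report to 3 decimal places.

6.419

ln(RT): 6.3852, 6.5834, 6.3699, 6.3386
Σ ln(RT) = 25.6771
Mean = 25.6771/4 = 6.41927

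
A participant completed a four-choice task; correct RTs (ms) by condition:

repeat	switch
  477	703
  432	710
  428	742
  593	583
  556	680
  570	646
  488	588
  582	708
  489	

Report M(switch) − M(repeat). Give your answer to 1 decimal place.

157.2 ms

M(repeat) = 4615/9 = 512.778
M(switch) = 5360/8 = 670.000
Difference = 670.000 − 512.778 = 157.222 ms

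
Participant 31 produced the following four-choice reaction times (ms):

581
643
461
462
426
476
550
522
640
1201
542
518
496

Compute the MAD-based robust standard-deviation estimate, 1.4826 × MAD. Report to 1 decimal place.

87.5 ms

Sorted: 426, 461, 462, 476, 496, 518, 522, 542, 550, 581, 640, 643, 1201 → median = 522
|x − 522| sorted: 0, 4, 20, 26, 28, 46, 59, 60, 61, 96, 118, 121, 679 → MAD = 59
Robust SD ≈ 1.4826 × 59 = 87.473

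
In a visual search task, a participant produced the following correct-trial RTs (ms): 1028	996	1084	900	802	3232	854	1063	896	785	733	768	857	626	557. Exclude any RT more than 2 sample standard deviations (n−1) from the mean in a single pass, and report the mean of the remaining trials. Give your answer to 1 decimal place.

n = 15, ΣRT = 15181, M = 1012.067
Σ(x−M)² = 5600712.93; s = √(5600712.93/14) = 632.496
Cutoffs: 1012.067 ± 2·632.496 → [-252.9, 2277.1]
Outside: 3232 → excluded.
Retained (n=14): Σ = 11949, mean = 11949/14 = 853.500

853.5 ms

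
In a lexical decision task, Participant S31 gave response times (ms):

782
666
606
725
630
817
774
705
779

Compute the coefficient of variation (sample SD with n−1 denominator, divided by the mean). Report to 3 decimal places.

n = 9, Σ = 6484, M = 720.4444
Σ(x−M)² = 43910.222; s = √(43910.222/8) = 74.0863
CV = 74.0863 / 720.4444 = 0.10283

0.103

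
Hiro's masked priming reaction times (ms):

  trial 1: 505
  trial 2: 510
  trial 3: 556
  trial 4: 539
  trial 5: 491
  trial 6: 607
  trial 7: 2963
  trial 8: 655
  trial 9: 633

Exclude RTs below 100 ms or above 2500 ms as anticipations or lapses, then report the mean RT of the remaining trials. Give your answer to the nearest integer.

562 ms

Excluded: 2963
Retained (n=8): Σ = 4496
Mean = 4496/8 = 562.0000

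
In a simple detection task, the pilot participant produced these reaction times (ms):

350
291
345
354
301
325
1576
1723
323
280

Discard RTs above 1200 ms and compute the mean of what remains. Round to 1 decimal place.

321.1 ms

Excluded: 1576, 1723
Retained (n=8): Σ = 2569
Mean = 2569/8 = 321.1250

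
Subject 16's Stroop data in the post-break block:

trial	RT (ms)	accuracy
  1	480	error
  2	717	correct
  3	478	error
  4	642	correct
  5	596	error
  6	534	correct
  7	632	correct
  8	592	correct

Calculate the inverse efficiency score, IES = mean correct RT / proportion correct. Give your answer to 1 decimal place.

997.4 ms

Correct trials (n=5): 717, 642, 534, 632, 592
Mean correct RT = 3117/5 = 623.4000 ms
Proportion correct = 5/8
IES = 623.4000 / (5/8) = 997.440 ms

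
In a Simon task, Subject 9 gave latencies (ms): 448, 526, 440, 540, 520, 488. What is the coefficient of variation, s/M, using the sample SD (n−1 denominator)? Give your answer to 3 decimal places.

0.085

n = 6, Σ = 2962, M = 493.6667
Σ(x−M)² = 8883.333; s = √(8883.333/5) = 42.1505
CV = 42.1505 / 493.6667 = 0.08538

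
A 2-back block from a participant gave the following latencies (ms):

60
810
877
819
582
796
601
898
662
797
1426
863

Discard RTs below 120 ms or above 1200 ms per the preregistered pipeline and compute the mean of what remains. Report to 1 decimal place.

770.5 ms

Excluded: 60, 1426
Retained (n=10): Σ = 7705
Mean = 7705/10 = 770.5000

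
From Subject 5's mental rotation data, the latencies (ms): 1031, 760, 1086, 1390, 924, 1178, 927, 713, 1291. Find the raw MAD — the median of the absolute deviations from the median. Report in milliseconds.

Sorted: 713, 760, 924, 927, 1031, 1086, 1178, 1291, 1390 → median = 1031
|x − 1031|: 0, 271, 55, 359, 107, 147, 104, 318, 260
Sorted deviations: 0, 55, 104, 107, 147, 260, 271, 318, 359 → MAD = 147

147 ms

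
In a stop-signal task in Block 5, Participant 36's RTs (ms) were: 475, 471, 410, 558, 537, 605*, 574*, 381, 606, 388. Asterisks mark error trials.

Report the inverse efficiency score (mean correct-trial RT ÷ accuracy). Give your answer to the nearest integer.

598 ms

Correct trials (n=8): 475, 471, 410, 558, 537, 381, 606, 388
Mean correct RT = 3826/8 = 478.2500 ms
Proportion correct = 8/10
IES = 478.2500 / (8/10) = 597.812 ms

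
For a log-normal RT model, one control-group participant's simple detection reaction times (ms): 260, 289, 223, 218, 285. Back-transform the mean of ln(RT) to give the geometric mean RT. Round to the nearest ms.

253 ms

ln(RT): 5.5607, 5.6664, 5.4072, 5.3845, 5.6525
Mean ln(RT) = 27.6713/5 = 5.53425
Geometric mean = exp(5.53425) = 253.22 ms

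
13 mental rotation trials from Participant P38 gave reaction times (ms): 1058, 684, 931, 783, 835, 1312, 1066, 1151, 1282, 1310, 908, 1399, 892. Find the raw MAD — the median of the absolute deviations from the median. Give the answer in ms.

Sorted: 684, 783, 835, 892, 908, 931, 1058, 1066, 1151, 1282, 1310, 1312, 1399 → median = 1058
|x − 1058|: 0, 374, 127, 275, 223, 254, 8, 93, 224, 252, 150, 341, 166
Sorted deviations: 0, 8, 93, 127, 150, 166, 223, 224, 252, 254, 275, 341, 374 → MAD = 223

223 ms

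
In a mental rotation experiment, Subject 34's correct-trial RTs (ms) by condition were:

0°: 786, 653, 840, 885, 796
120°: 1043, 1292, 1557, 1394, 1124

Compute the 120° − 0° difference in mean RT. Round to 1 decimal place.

490.0 ms

M(0°) = 3960/5 = 792.000
M(120°) = 6410/5 = 1282.000
Difference = 1282.000 − 792.000 = 490.000 ms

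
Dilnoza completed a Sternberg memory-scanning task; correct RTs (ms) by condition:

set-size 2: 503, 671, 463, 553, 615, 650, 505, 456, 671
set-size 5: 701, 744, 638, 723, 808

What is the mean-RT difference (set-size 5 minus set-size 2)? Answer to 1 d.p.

157.6 ms

M(set-size 2) = 5087/9 = 565.222
M(set-size 5) = 3614/5 = 722.800
Difference = 722.800 − 565.222 = 157.578 ms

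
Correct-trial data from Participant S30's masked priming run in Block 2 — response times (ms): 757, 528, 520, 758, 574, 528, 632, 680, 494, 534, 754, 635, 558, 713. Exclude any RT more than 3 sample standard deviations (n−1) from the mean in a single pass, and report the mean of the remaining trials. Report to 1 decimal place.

n = 14, ΣRT = 8665, M = 618.929
Σ(x−M)² = 124530.93; s = √(124530.93/13) = 97.874
Cutoffs: 618.929 ± 3·97.874 → [325.3, 912.6]
No RTs fall outside the cutoffs; all 14 retained. Mean = 8665/14 = 618.929

618.9 ms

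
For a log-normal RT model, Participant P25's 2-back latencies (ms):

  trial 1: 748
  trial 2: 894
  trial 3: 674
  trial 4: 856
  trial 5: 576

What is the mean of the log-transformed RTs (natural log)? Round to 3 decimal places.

ln(RT): 6.6174, 6.7957, 6.5132, 6.7523, 6.3561
Σ ln(RT) = 33.0347
Mean = 33.0347/5 = 6.60694

6.607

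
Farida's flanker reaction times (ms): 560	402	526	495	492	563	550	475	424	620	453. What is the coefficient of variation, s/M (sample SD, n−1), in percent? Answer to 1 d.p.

n = 11, Σ = 5560, M = 505.4545
Σ(x−M)² = 43120.727; s = √(43120.727/10) = 65.6664
CV = 65.6664 / 505.4545 = 0.12992 = 12.992%

13.0%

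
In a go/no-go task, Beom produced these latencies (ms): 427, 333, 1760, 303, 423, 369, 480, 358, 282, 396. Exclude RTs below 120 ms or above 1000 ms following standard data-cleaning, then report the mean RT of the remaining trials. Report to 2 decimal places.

374.56 ms

Excluded: 1760
Retained (n=9): Σ = 3371
Mean = 3371/9 = 374.5556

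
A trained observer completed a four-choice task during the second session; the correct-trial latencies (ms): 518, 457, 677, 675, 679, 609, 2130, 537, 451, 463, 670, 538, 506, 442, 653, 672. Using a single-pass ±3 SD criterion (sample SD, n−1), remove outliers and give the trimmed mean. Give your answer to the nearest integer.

570 ms

n = 16, ΣRT = 10677, M = 667.312
Σ(x−M)² = 2408929.44; s = √(2408929.44/15) = 400.743
Cutoffs: 667.312 ± 3·400.743 → [-534.9, 1869.5]
Outside: 2130 → excluded.
Retained (n=15): Σ = 8547, mean = 8547/15 = 569.800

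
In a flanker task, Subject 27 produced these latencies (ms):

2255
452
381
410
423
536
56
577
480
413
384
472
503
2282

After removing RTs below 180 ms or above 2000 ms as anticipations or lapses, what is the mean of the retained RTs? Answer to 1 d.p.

Excluded: 56, 2255, 2282
Retained (n=11): Σ = 5031
Mean = 5031/11 = 457.3636

457.4 ms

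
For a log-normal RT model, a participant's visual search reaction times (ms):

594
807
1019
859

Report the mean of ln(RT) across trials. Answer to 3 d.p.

ln(RT): 6.3869, 6.6933, 6.9266, 6.7558
Σ ln(RT) = 26.7625
Mean = 26.7625/4 = 6.69064

6.691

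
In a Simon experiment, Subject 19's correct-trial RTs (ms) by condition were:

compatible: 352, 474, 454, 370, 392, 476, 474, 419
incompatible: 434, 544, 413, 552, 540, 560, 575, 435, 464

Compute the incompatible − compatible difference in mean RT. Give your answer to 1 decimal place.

75.5 ms

M(compatible) = 3411/8 = 426.375
M(incompatible) = 4517/9 = 501.889
Difference = 501.889 − 426.375 = 75.514 ms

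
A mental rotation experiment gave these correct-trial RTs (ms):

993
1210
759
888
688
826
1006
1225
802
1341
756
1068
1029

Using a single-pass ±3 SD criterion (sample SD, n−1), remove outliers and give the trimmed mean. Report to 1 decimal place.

n = 13, ΣRT = 12591, M = 968.538
Σ(x−M)² = 500673.23; s = √(500673.23/12) = 204.262
Cutoffs: 968.538 ± 3·204.262 → [355.8, 1581.3]
No RTs fall outside the cutoffs; all 13 retained. Mean = 12591/13 = 968.538

968.5 ms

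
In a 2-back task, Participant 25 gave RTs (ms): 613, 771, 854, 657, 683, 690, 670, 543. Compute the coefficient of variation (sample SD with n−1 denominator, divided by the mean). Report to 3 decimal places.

n = 8, Σ = 5481, M = 685.1250
Σ(x−M)² = 62342.875; s = √(62342.875/7) = 94.3723
CV = 94.3723 / 685.1250 = 0.13774

0.138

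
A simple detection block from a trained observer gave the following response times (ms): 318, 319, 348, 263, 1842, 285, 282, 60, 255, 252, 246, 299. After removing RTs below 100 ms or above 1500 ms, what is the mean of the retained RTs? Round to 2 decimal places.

286.70 ms

Excluded: 60, 1842
Retained (n=10): Σ = 2867
Mean = 2867/10 = 286.7000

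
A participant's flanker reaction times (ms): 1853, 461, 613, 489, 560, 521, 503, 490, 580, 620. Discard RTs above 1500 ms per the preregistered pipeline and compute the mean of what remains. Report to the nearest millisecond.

Excluded: 1853
Retained (n=9): Σ = 4837
Mean = 4837/9 = 537.4444

537 ms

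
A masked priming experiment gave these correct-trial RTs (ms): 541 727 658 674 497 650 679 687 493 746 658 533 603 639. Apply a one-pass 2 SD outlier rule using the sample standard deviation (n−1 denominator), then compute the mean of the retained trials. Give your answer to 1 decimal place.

627.5 ms

n = 14, ΣRT = 8785, M = 627.500
Σ(x−M)² = 86929.50; s = √(86929.50/13) = 81.773
Cutoffs: 627.500 ± 2·81.773 → [464.0, 791.0]
No RTs fall outside the cutoffs; all 14 retained. Mean = 8785/14 = 627.500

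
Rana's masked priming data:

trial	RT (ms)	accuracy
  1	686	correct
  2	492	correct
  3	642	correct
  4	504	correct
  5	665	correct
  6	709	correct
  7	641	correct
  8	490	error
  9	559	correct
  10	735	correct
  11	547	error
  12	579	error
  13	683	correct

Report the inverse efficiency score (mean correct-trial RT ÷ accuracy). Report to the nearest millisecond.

821 ms

Correct trials (n=10): 686, 492, 642, 504, 665, 709, 641, 559, 735, 683
Mean correct RT = 6316/10 = 631.6000 ms
Proportion correct = 10/13
IES = 631.6000 / (10/13) = 821.080 ms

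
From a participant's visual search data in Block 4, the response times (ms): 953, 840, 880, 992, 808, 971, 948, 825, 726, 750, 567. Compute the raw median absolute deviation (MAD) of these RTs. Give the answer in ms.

Sorted: 567, 726, 750, 808, 825, 840, 880, 948, 953, 971, 992 → median = 840
|x − 840|: 113, 0, 40, 152, 32, 131, 108, 15, 114, 90, 273
Sorted deviations: 0, 15, 32, 40, 90, 108, 113, 114, 131, 152, 273 → MAD = 108

108 ms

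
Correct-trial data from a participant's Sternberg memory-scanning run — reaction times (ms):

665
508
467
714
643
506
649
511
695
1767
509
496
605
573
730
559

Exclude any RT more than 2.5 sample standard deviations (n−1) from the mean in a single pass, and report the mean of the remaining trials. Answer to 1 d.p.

588.7 ms

n = 16, ΣRT = 10597, M = 662.312
Σ(x−M)² = 1411601.44; s = √(1411601.44/15) = 306.768
Cutoffs: 662.312 ± 2.5·306.768 → [-104.6, 1429.2]
Outside: 1767 → excluded.
Retained (n=15): Σ = 8830, mean = 8830/15 = 588.667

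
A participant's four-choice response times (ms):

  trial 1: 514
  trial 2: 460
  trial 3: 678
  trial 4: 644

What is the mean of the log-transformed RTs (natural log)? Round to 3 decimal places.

6.340

ln(RT): 6.2422, 6.1312, 6.5191, 6.4677
Σ ln(RT) = 25.3603
Mean = 25.3603/4 = 6.34007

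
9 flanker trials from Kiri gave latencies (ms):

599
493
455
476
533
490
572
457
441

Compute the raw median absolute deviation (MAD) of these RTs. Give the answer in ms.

35 ms

Sorted: 441, 455, 457, 476, 490, 493, 533, 572, 599 → median = 490
|x − 490|: 109, 3, 35, 14, 43, 0, 82, 33, 49
Sorted deviations: 0, 3, 14, 33, 35, 43, 49, 82, 109 → MAD = 35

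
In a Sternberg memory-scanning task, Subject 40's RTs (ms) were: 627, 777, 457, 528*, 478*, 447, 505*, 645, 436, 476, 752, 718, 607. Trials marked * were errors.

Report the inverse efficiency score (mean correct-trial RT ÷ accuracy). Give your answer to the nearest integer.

772 ms

Correct trials (n=10): 627, 777, 457, 447, 645, 436, 476, 752, 718, 607
Mean correct RT = 5942/10 = 594.2000 ms
Proportion correct = 10/13
IES = 594.2000 / (10/13) = 772.460 ms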